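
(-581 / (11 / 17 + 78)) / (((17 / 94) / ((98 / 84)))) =-27307 / 573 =-47.66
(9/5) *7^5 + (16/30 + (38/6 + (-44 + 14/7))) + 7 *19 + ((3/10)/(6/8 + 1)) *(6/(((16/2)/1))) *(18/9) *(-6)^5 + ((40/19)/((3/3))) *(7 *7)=28454.08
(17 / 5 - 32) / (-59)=143 / 295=0.48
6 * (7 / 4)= 21 / 2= 10.50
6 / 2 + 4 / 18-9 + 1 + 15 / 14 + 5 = 163 / 126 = 1.29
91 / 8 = 11.38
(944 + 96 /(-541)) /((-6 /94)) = -23998576 /1623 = -14786.55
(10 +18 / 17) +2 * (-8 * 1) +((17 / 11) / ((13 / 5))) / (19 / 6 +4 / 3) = -4.81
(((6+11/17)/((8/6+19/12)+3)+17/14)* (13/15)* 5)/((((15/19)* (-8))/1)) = -9757241/6083280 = -1.60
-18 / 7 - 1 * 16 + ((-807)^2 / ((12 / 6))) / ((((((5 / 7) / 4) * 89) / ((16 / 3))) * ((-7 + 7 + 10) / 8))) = 1361255326 / 15575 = 87400.02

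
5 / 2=2.50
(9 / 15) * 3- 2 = -1 / 5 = -0.20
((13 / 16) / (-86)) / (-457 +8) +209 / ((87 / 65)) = 8393140171 / 53750688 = 156.15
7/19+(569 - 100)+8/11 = 98250/209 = 470.10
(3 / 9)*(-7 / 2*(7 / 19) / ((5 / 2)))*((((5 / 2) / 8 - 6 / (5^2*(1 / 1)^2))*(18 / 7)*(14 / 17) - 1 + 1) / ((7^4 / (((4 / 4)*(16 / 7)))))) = -348 / 13848625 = -0.00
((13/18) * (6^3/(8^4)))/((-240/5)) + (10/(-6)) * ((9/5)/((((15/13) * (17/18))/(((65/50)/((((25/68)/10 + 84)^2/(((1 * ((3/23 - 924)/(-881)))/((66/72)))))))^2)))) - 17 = -29513786859680460936849412710738417/1736024069837522932859616806912000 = -17.00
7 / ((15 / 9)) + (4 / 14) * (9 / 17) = 2589 / 595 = 4.35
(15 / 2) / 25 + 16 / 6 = 2.97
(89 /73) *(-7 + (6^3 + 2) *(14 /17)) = 261037 /1241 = 210.34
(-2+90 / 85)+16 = 256 / 17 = 15.06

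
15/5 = 3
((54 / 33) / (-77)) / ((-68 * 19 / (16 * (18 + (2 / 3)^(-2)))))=1458 / 273581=0.01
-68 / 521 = -0.13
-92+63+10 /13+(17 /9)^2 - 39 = -67037 /1053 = -63.66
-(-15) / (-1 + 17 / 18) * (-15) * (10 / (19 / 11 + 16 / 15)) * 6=40095000 / 461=86973.97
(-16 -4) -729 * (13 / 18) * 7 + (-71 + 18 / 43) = -324743 / 86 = -3776.08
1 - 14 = -13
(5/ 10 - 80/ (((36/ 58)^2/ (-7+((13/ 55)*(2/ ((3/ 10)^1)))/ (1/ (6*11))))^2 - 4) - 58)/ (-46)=99821500323/ 122447964604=0.82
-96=-96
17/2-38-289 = -318.50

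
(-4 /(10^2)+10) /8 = 249 /200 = 1.24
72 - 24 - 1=47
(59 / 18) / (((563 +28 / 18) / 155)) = 9145 / 10162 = 0.90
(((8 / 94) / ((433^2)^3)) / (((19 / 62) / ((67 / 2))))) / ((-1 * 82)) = -4154 / 241302984675517330597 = -0.00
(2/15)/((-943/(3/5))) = -2/23575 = -0.00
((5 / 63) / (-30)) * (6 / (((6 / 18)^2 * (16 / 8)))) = -1 / 14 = -0.07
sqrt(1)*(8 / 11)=8 / 11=0.73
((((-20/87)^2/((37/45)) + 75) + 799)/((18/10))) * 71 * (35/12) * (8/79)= 225292237100/22124187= 10183.07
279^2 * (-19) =-1478979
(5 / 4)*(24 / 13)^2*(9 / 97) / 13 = 6480 / 213109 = 0.03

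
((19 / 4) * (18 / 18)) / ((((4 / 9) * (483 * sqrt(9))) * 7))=19 / 18032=0.00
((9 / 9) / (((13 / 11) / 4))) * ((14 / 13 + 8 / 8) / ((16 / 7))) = 2079 / 676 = 3.08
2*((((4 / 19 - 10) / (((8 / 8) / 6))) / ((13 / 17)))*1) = -37944 / 247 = -153.62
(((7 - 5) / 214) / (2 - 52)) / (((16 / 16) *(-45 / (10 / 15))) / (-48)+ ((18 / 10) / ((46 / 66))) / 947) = -348496 / 2626972515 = -0.00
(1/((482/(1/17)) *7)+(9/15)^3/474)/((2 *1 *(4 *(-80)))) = -133993/181251280000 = -0.00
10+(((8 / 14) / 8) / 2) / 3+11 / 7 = 11.58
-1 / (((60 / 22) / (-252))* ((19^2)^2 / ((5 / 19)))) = 462 / 2476099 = 0.00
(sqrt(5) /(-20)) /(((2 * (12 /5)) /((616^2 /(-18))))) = 5929 * sqrt(5) /27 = 491.02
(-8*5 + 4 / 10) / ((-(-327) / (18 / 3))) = -396 / 545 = -0.73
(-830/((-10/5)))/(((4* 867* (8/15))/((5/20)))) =2075/36992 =0.06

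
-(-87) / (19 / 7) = 609 / 19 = 32.05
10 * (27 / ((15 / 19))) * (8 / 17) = 2736 / 17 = 160.94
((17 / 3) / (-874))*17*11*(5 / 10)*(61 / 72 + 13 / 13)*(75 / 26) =-556325 / 172224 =-3.23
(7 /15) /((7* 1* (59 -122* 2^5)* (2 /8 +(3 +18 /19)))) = -76 /18398325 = -0.00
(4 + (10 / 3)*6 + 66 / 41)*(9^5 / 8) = 31000725 / 164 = 189028.81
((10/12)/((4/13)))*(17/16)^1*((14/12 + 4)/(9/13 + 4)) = 445315/140544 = 3.17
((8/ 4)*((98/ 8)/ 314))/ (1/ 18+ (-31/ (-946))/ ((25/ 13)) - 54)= -5214825/ 3604232672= -0.00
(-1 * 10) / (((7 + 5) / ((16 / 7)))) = -40 / 21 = -1.90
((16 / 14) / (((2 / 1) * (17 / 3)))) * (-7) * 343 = -4116 / 17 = -242.12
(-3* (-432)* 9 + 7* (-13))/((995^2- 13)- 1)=11573/990011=0.01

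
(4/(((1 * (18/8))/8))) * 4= 512/9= 56.89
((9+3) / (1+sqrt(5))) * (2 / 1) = -6+6 * sqrt(5) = 7.42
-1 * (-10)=10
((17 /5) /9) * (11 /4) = 187 /180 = 1.04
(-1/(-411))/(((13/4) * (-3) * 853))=-4/13672737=-0.00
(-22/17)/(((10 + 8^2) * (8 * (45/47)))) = -517/226440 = -0.00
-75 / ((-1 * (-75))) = -1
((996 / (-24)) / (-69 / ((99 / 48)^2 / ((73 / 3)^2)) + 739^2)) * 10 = -271161 / 350560031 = -0.00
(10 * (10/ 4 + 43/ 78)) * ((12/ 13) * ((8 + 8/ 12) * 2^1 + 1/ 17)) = 248360/ 507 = 489.86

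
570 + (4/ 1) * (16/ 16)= 574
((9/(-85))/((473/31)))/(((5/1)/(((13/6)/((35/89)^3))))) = -852307521/17237893750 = -0.05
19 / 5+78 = 409 / 5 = 81.80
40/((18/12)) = 80/3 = 26.67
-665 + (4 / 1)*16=-601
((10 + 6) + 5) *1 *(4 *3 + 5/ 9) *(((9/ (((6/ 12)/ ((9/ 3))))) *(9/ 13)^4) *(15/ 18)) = 77846265/ 28561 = 2725.61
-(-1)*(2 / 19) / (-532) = -1 / 5054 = -0.00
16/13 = 1.23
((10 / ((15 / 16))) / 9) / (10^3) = 4 / 3375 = 0.00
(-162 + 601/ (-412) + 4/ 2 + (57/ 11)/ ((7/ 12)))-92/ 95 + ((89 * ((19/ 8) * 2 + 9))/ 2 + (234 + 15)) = 707.33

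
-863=-863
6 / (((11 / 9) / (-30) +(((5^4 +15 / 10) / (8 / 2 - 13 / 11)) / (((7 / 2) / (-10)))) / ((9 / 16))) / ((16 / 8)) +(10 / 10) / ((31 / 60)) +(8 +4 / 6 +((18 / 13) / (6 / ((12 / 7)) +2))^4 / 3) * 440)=3818195564040 / 2068984558613969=0.00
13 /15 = 0.87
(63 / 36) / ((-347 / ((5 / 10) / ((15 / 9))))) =-21 / 13880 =-0.00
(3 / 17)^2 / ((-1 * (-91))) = 9 / 26299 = 0.00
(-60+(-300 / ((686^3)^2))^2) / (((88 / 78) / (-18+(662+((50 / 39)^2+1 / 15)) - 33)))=-903765537402886189027970753708322555817 / 27735589372922912655681853701042688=-32585.05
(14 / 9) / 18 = 7 / 81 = 0.09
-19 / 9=-2.11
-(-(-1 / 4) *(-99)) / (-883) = -99 / 3532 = -0.03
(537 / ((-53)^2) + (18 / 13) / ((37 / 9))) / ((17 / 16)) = 0.50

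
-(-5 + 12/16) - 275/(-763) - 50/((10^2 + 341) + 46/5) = 30910821/6870052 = 4.50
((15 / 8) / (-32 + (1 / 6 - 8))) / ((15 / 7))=-21 / 956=-0.02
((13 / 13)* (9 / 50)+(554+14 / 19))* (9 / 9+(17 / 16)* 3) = 35320457 / 15200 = 2323.71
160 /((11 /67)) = 10720 /11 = 974.55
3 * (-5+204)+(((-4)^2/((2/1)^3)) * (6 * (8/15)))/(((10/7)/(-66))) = 7533/25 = 301.32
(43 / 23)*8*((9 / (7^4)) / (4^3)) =0.00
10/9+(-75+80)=55/9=6.11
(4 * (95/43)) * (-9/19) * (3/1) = -540/43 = -12.56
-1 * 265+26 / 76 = -10057 / 38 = -264.66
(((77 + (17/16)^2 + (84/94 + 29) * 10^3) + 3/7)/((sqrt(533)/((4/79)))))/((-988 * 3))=-2524376425 * sqrt(533)/2627897196288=-0.02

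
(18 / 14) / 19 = 9 / 133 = 0.07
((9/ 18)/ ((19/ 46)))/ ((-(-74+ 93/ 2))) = 46/ 1045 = 0.04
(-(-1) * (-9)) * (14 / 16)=-63 / 8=-7.88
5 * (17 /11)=85 /11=7.73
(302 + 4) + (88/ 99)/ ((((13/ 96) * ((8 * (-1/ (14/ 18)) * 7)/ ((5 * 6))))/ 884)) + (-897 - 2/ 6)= -27082/ 9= -3009.11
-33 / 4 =-8.25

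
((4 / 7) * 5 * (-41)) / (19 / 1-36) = 820 / 119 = 6.89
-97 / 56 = -1.73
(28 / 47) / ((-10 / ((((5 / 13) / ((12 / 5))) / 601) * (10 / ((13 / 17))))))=-2975 / 14321229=-0.00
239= 239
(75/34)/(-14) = -75/476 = -0.16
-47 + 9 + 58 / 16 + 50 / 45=-2395 / 72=-33.26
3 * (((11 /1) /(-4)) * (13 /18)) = -143 /24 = -5.96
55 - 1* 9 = 46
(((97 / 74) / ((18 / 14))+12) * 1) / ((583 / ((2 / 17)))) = 8671 / 3300363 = 0.00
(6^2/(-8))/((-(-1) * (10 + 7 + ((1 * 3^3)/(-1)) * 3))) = 9/128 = 0.07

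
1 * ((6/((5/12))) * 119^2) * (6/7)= 873936/5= 174787.20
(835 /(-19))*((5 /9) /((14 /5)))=-20875 /2394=-8.72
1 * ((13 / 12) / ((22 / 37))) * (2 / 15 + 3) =22607 / 3960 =5.71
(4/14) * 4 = 8/7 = 1.14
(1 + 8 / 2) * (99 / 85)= 99 / 17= 5.82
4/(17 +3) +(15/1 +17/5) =93/5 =18.60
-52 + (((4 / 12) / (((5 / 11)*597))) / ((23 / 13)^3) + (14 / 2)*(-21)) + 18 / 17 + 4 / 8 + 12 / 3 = -716599403167 / 3704486490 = -193.44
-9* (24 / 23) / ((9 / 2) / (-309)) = 14832 / 23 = 644.87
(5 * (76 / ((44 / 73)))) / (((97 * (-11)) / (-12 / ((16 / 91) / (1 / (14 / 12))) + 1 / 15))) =2431411 / 70422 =34.53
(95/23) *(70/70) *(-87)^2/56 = 719055/1288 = 558.27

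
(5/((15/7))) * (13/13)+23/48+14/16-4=-5/16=-0.31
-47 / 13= -3.62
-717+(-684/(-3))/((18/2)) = -2075/3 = -691.67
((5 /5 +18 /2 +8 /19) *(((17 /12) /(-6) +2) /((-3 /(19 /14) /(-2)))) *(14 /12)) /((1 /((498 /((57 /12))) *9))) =347853 /19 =18308.05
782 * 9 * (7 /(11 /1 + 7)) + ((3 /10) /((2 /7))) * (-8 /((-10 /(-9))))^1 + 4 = 68336 /25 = 2733.44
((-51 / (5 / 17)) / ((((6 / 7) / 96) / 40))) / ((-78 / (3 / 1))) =388416 / 13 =29878.15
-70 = -70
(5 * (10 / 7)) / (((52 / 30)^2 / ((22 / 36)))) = 6875 / 4732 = 1.45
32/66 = 16/33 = 0.48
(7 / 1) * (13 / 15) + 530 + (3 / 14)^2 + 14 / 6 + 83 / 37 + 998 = 55792869 / 36260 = 1538.69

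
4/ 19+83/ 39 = 1733/ 741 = 2.34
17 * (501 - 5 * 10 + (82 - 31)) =8534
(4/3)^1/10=0.13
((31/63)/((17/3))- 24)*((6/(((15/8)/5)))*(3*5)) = -682960/119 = -5739.16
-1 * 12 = -12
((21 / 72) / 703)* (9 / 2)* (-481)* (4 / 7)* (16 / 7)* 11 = -1716 / 133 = -12.90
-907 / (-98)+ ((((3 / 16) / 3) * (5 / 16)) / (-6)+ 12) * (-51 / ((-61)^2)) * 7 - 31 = -2137387293 / 93352448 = -22.90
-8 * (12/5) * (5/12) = -8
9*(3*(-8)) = -216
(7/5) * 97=679/5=135.80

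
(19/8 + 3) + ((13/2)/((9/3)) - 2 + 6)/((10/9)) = 437/40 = 10.92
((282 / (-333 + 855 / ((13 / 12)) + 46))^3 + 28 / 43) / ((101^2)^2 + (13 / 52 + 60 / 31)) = 245804346820976 / 30884860670935125968773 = 0.00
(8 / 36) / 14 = 1 / 63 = 0.02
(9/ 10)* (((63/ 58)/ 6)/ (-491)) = -189/ 569560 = -0.00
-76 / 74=-38 / 37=-1.03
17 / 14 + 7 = 115 / 14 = 8.21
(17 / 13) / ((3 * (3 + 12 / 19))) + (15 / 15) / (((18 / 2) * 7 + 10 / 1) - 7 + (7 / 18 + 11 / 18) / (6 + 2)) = 8365 / 61893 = 0.14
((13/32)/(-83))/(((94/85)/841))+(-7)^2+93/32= 12029817/249664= 48.18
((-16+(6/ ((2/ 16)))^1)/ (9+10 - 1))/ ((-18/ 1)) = -0.10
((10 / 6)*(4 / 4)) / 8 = 5 / 24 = 0.21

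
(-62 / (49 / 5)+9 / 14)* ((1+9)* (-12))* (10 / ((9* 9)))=111400 / 1323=84.20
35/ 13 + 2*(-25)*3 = -1915/ 13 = -147.31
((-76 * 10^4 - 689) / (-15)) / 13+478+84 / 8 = 4389.47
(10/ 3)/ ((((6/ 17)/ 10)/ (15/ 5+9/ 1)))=1133.33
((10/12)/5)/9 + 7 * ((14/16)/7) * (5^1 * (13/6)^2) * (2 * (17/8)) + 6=322465/3456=93.31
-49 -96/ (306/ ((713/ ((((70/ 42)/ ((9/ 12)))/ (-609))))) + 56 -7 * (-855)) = -128573791465/ 2623104217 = -49.02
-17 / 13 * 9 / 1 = -153 / 13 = -11.77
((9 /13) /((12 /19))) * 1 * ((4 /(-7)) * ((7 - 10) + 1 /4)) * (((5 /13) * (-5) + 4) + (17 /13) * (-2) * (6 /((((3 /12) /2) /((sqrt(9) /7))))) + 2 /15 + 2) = -14147837 /165620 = -85.42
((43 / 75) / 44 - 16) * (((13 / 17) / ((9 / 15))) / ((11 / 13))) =-8915933 / 370260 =-24.08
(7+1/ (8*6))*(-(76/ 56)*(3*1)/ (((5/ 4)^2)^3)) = -819584/ 109375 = -7.49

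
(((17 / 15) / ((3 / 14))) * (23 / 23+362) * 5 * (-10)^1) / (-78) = 143990 / 117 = 1230.68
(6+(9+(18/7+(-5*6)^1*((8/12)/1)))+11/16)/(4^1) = -195/448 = -0.44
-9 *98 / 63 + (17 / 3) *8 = 94 / 3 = 31.33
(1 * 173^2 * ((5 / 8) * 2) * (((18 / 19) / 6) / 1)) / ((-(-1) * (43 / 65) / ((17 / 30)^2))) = 2867.28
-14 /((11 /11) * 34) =-7 /17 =-0.41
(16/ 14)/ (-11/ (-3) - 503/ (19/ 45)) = -57/ 59234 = -0.00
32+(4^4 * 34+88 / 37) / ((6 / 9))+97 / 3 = 1456753 / 111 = 13123.90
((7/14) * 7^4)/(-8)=-2401/16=-150.06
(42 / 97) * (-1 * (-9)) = 378 / 97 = 3.90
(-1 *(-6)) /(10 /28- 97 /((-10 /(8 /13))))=1820 /1919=0.95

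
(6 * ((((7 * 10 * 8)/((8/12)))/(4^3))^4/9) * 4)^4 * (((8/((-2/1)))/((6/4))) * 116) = -26050766692623923044281005859375/2147483648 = -12130833553440833019223.53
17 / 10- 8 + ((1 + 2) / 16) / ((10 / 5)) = -993 / 160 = -6.21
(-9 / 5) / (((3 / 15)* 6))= -3 / 2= -1.50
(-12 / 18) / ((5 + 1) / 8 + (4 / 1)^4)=-8 / 3081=-0.00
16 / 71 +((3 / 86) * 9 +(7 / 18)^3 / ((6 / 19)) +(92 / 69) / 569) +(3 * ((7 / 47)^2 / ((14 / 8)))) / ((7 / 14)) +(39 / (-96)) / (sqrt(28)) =107951663082913 / 134277594416496 - 13 * sqrt(7) / 448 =0.73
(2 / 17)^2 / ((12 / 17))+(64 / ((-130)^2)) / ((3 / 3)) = 5041 / 215475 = 0.02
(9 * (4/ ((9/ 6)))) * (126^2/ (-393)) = -127008/ 131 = -969.53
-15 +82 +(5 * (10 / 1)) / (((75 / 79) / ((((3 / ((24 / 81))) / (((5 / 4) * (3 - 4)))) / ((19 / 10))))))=-2993 / 19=-157.53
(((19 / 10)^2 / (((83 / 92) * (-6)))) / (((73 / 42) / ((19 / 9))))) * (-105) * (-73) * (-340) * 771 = 135091105268 / 83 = 1627603677.93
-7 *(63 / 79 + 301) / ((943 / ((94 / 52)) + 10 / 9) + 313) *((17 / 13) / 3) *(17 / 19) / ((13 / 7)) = -3661949634 / 6898450403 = -0.53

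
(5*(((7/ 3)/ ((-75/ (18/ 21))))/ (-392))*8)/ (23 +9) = 1/ 11760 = 0.00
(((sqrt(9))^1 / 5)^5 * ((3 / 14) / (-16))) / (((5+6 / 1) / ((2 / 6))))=-243 / 7700000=-0.00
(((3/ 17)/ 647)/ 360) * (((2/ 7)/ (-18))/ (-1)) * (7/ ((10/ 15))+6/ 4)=1/ 6929370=0.00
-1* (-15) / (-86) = -15 / 86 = -0.17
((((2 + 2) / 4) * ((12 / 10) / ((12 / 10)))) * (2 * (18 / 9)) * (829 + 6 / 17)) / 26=28198 / 221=127.59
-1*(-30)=30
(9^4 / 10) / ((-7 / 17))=-111537 / 70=-1593.39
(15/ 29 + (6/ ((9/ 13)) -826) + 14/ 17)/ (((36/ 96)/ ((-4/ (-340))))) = -9654824/ 377145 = -25.60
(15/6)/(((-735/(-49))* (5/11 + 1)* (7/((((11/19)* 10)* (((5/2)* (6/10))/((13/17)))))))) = 10285/55328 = 0.19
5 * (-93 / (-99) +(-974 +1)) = -160390 / 33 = -4860.30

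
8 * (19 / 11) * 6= 912 / 11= 82.91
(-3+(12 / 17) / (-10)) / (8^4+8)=-29 / 38760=-0.00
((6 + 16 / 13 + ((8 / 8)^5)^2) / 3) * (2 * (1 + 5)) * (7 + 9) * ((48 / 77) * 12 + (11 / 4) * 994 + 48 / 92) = 1444139.04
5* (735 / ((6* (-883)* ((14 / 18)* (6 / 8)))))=-1050 / 883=-1.19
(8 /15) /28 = 2 /105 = 0.02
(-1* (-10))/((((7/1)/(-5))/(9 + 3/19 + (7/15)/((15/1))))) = -78566/1197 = -65.64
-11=-11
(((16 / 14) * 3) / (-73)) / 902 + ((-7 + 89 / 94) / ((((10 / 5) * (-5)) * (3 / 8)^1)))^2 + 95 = 11180214630859 / 114544878525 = 97.61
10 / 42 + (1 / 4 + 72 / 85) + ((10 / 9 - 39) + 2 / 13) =-10135913 / 278460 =-36.40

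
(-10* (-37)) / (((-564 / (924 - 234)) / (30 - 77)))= 21275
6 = 6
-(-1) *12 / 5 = 12 / 5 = 2.40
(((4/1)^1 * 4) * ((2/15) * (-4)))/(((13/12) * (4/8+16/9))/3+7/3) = -27648/10225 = -2.70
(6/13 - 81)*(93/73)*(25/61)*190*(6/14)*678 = -940749916500/405223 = -2321561.01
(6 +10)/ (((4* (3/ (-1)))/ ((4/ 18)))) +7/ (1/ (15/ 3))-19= 424/ 27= 15.70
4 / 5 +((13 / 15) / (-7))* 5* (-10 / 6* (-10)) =-2998 / 315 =-9.52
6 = 6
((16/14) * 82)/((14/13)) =4264/49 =87.02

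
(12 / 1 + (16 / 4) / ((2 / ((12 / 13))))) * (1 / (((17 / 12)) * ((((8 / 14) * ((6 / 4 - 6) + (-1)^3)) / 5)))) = -37800 / 2431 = -15.55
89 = 89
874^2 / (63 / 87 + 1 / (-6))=132914424 / 97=1370251.79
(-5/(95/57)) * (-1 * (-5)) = -15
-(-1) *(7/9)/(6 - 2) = 0.19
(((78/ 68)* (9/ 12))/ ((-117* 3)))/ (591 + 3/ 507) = -169/ 40751040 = -0.00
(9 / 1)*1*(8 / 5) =72 / 5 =14.40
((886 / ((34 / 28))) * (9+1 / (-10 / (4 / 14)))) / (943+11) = 6.86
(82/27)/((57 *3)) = 82/4617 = 0.02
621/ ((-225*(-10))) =0.28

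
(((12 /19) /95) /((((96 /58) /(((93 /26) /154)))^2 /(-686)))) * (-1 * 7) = 118805547 /18898147840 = 0.01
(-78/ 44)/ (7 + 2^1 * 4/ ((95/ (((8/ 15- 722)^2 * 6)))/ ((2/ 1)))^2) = -1979859375/ 38624490971444508746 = -0.00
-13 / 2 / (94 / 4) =-13 / 47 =-0.28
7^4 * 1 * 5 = 12005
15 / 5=3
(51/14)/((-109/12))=-306/763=-0.40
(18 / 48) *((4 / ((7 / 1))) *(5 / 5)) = 3 / 14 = 0.21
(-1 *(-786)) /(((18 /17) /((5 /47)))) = 11135 /141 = 78.97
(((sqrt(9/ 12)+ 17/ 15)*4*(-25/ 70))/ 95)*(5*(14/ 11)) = -68/ 627 - 10*sqrt(3)/ 209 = -0.19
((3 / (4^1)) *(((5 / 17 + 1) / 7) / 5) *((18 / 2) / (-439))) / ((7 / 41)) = -12177 / 3656870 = -0.00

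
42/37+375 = 13917/37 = 376.14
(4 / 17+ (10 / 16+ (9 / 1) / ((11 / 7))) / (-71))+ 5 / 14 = 373963 / 743512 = 0.50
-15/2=-7.50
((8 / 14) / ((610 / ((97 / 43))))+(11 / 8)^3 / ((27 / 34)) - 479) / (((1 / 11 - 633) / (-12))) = -3320611667747 / 368148332160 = -9.02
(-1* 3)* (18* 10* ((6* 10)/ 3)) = -10800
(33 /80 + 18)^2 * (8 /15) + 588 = 3075243 /4000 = 768.81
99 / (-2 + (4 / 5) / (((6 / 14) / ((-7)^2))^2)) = 4455 / 470506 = 0.01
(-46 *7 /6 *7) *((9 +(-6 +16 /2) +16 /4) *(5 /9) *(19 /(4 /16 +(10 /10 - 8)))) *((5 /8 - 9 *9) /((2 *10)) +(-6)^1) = -171625195 /1944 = -88284.57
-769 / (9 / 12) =-3076 / 3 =-1025.33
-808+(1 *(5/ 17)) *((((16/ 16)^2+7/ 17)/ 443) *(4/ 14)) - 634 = -1292304298/ 896189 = -1442.00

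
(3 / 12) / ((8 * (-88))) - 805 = -2266881 / 2816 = -805.00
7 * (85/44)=595/44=13.52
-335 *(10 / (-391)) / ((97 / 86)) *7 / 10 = 201670 / 37927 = 5.32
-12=-12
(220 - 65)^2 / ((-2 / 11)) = -264275 / 2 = -132137.50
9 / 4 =2.25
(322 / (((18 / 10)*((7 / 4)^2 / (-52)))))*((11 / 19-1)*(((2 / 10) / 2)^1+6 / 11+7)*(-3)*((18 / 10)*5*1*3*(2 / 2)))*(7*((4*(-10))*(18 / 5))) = 166856122368 / 209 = 798354652.48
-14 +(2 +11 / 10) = -10.90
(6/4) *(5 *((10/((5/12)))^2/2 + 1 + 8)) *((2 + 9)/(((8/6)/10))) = 735075/4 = 183768.75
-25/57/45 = -0.01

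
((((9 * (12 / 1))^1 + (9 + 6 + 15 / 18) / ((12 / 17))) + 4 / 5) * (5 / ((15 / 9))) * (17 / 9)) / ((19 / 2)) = 803131 / 10260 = 78.28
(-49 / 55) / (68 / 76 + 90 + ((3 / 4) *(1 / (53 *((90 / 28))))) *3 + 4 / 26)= -1282918 / 131129889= -0.01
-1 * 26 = -26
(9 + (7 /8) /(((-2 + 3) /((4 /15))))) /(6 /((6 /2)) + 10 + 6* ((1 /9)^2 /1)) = 2493 /3260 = 0.76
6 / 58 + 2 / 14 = 50 / 203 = 0.25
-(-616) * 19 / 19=616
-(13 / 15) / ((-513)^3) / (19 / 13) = 169 / 38476623645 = 0.00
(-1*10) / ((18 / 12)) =-20 / 3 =-6.67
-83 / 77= -1.08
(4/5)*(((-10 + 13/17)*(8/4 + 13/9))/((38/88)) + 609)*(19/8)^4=2134815737/156672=13626.02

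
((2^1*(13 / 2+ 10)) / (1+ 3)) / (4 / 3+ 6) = 9 / 8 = 1.12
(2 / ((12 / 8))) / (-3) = -4 / 9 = -0.44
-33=-33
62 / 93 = 2 / 3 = 0.67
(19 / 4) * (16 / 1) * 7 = 532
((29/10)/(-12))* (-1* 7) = 203/120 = 1.69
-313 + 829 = 516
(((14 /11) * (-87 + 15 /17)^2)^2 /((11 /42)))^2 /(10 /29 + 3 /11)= 41470315095337244990537672819736576 /221320184191206727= 187377013293597747.79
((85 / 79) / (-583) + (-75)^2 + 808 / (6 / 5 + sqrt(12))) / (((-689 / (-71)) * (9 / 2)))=717100 * sqrt(3) / 204633 + 36187517140 / 285599457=132.78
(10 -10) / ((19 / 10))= 0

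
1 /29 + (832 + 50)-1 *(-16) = 898.03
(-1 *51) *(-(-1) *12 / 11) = -612 / 11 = -55.64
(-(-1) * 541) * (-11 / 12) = -5951 / 12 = -495.92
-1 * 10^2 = -100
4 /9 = 0.44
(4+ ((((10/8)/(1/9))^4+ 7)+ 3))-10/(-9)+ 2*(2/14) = 258587695/16128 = 16033.46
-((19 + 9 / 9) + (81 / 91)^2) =-172181 / 8281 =-20.79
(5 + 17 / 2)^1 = 27 / 2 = 13.50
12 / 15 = 4 / 5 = 0.80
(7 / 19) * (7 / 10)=49 / 190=0.26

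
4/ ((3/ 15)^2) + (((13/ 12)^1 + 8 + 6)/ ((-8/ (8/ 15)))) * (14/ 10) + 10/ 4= 90983/ 900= 101.09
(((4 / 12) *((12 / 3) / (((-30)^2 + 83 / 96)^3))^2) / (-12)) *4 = -1391569403904 / 418393066035180297523152104569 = -0.00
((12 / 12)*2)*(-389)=-778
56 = 56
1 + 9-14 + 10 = 6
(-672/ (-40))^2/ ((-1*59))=-7056/ 1475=-4.78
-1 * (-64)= 64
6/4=1.50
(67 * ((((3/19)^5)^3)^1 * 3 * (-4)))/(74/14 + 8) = -26918549532/470614937926118747269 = -0.00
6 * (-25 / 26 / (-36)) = 25 / 156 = 0.16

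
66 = 66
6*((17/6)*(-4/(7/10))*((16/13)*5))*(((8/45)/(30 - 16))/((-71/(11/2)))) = 239360/407043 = 0.59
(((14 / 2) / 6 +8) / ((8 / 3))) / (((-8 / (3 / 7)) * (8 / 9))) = -1485 / 7168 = -0.21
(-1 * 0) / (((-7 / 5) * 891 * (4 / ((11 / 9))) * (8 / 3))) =0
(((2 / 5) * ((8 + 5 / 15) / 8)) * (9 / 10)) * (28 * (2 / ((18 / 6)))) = 7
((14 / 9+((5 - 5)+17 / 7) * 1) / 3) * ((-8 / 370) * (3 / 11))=-1004 / 128205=-0.01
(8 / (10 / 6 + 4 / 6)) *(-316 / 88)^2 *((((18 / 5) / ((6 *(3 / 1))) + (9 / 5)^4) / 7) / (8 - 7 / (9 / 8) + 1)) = 2253275604 / 92640625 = 24.32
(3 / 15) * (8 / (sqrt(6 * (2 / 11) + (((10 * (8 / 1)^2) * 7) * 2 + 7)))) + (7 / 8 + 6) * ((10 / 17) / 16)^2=1375 / 147968 + 8 * sqrt(120571) / 164415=0.03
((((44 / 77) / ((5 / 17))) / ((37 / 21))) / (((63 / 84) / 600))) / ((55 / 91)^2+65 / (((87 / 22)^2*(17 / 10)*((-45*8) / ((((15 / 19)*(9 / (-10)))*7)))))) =88107463551744 / 39858108697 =2210.53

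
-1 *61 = -61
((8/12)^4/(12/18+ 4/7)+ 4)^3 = 71.97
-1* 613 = -613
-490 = -490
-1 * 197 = -197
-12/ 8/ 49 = -3/ 98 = -0.03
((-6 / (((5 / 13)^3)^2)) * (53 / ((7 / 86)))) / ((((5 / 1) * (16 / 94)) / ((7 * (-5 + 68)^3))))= -387833393285680797 / 156250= -2482133717028.36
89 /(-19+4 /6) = -267 /55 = -4.85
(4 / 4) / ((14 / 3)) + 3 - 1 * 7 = -53 / 14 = -3.79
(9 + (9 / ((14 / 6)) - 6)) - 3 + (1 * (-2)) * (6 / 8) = 33 / 14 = 2.36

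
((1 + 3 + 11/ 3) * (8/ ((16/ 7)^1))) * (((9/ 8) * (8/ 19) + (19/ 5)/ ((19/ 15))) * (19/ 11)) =161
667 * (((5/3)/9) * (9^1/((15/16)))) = 10672/9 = 1185.78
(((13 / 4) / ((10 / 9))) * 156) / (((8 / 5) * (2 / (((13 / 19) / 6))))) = 19773 / 1216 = 16.26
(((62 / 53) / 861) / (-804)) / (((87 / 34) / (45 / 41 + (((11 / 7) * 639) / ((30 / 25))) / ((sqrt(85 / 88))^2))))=-43731979 / 76340495259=-0.00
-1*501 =-501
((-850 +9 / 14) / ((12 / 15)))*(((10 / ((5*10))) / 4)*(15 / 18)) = -59455 / 1344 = -44.24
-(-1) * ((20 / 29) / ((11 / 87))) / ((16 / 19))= 6.48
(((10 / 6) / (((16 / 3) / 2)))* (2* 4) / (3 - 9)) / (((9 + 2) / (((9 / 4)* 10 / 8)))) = -75 / 352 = -0.21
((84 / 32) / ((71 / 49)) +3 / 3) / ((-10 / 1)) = -1597 / 5680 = -0.28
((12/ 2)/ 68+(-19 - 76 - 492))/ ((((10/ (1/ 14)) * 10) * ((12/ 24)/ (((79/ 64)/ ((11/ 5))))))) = -315289/ 670208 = -0.47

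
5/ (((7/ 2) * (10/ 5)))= 5/ 7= 0.71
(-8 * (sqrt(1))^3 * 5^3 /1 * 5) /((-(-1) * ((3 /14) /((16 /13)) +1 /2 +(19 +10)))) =-1120000 /6647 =-168.50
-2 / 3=-0.67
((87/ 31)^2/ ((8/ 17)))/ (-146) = -128673/ 1122448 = -0.11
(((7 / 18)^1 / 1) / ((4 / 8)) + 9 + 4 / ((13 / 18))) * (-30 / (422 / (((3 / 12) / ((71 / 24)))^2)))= -107520 / 13827463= -0.01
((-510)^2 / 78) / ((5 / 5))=3334.62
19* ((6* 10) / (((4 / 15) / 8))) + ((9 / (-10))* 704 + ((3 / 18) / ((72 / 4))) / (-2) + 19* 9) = 36436387 / 1080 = 33737.40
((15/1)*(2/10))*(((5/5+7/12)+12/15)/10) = 143/200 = 0.72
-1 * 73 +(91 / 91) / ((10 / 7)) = -723 / 10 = -72.30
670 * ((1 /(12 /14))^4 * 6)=804335 /108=7447.55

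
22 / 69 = 0.32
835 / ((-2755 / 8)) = -1336 / 551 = -2.42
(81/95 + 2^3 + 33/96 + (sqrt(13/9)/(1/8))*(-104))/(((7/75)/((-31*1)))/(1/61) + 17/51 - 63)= -4333335/29615072 + 644800*sqrt(13)/146127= 15.76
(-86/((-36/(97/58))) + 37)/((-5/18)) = -42799/290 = -147.58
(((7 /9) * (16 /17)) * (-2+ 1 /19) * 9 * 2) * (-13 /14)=7696 /323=23.83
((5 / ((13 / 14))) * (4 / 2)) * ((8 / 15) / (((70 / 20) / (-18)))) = -384 / 13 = -29.54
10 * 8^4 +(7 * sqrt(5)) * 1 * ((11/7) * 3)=33 * sqrt(5) +40960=41033.79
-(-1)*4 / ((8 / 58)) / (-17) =-29 / 17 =-1.71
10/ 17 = 0.59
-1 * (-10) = 10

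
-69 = -69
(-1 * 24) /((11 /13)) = -312 /11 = -28.36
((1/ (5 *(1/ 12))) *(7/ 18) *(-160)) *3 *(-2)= 896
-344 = -344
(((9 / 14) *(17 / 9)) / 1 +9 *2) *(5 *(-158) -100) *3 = -359115 / 7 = -51302.14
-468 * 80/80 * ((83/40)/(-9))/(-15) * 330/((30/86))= -510367/75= -6804.89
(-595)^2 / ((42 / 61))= 3085075 / 6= 514179.17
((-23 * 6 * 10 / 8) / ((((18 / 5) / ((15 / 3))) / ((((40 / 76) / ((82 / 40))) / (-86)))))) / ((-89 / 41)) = -71875 / 218139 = -0.33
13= 13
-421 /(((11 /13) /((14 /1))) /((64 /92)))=-1225952 /253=-4845.66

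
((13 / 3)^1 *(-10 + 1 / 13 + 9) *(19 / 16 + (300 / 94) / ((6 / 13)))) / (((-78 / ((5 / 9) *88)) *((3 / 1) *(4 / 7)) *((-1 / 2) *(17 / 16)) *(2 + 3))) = -417032 / 93483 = -4.46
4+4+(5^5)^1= 3133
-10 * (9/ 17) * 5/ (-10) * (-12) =-540/ 17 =-31.76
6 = 6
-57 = -57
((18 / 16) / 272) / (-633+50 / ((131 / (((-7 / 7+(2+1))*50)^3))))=1179 / 108619559552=0.00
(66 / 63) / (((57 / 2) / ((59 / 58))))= 0.04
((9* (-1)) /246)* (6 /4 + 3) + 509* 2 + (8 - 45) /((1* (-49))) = 8185393 /8036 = 1018.59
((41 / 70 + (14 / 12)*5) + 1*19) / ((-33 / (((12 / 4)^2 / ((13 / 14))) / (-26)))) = 2669 / 9295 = 0.29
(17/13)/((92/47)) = 799/1196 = 0.67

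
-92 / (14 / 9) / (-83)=414 / 581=0.71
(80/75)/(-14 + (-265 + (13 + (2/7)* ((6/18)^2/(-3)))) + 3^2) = -1008/242875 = -0.00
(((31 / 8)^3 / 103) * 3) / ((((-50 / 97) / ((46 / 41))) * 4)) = -199391163 / 216217600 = -0.92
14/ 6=7/ 3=2.33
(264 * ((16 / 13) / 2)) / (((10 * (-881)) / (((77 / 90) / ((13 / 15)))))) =-0.02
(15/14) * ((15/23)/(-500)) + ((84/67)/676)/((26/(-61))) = -0.01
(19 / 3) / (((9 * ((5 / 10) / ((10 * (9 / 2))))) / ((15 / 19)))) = 50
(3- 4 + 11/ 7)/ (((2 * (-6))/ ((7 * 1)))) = -1/ 3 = -0.33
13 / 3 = 4.33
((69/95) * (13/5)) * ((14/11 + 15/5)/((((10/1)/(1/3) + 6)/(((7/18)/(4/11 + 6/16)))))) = 7567/64125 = 0.12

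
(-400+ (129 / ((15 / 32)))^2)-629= 1867651 / 25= 74706.04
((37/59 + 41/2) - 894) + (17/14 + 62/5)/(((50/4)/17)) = -88212407/103250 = -854.36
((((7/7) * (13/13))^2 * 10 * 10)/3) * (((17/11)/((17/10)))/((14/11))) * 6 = 1000/7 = 142.86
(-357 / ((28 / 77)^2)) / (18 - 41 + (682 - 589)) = -6171 / 160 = -38.57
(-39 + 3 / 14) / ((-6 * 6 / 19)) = 3439 / 168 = 20.47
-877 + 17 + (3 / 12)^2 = -13759 / 16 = -859.94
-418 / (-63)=418 / 63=6.63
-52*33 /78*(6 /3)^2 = -88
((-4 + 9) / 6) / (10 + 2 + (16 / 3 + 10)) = 5 / 164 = 0.03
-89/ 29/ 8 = -89/ 232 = -0.38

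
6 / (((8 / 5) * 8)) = 0.47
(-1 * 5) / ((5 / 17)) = -17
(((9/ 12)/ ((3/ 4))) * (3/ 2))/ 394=3/ 788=0.00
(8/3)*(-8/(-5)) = 64/15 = 4.27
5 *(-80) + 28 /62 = -12386 /31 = -399.55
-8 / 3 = -2.67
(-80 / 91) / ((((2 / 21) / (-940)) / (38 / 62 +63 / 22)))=133724400 / 4433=30165.67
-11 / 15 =-0.73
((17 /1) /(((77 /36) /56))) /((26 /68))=166464 /143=1164.08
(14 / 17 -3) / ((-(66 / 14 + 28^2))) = 259 / 93857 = 0.00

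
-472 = -472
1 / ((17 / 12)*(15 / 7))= 28 / 85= 0.33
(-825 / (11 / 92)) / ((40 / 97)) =-16732.50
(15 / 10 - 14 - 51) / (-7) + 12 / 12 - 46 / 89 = 9.55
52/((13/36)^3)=186624/169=1104.28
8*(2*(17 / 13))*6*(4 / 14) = 3264 / 91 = 35.87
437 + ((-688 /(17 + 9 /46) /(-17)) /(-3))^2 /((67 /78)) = 15908886730637 /36345183609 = 437.72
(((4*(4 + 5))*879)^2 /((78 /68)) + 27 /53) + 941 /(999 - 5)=597864365200699 /684866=872965463.61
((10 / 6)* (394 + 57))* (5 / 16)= 11275 / 48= 234.90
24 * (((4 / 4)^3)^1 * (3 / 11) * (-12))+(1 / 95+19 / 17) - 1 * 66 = -2547808 / 17765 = -143.42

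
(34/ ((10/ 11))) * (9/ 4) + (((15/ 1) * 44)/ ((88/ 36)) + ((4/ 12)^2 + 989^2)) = 978475.26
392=392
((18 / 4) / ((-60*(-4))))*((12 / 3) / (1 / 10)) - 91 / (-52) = 5 / 2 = 2.50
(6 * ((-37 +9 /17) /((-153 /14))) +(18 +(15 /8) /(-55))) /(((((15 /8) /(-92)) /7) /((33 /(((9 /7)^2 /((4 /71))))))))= -365848525168 /24930585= -14674.69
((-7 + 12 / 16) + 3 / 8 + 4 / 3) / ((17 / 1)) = -109 / 408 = -0.27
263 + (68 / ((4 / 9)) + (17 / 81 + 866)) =103859 / 81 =1282.21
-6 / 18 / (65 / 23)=-23 / 195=-0.12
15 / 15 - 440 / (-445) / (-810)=36001 / 36045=1.00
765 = 765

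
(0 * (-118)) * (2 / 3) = 0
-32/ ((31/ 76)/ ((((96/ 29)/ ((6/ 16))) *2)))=-1245184/ 899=-1385.08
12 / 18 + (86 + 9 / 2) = 547 / 6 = 91.17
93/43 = 2.16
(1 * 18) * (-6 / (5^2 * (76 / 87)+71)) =-1.16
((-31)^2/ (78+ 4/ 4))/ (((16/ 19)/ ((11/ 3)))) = 200849/ 3792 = 52.97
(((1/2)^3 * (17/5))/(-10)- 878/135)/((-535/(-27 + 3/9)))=-70699/216675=-0.33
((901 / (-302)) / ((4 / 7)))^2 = 27.26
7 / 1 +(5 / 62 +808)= 50535 / 62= 815.08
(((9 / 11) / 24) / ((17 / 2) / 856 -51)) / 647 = -642 / 621278515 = -0.00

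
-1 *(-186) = 186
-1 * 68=-68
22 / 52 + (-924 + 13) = -23675 / 26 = -910.58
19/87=0.22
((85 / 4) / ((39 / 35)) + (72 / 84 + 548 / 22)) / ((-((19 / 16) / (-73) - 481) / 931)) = 2988036292 / 34431969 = 86.78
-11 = -11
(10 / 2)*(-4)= -20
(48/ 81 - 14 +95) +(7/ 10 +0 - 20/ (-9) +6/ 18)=22909/ 270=84.85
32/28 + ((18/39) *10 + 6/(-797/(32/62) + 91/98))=30169876/5242965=5.75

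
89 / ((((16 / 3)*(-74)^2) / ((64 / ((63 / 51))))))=1513 / 9583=0.16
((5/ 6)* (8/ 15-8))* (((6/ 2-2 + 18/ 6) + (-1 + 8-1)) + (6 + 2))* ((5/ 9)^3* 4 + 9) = -790832/ 729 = -1084.82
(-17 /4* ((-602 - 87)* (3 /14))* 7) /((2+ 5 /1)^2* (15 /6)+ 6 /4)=35139 /992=35.42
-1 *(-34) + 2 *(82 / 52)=483 / 13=37.15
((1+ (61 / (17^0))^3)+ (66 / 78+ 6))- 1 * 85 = 2949750 / 13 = 226903.85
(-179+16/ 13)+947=769.23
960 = 960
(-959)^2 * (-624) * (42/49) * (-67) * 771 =25409972506464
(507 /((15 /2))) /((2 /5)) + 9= 178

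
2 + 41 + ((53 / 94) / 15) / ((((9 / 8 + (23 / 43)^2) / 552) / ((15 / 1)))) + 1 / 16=263.62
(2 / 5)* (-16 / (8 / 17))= -13.60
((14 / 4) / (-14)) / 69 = -0.00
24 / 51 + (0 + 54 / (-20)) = -379 / 170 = -2.23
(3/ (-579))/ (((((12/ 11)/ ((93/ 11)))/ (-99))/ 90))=138105/ 386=357.78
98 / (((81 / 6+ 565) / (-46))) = -9016 / 1157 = -7.79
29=29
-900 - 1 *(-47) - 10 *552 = -6373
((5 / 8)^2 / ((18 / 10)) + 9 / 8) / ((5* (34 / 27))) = 2319 / 10880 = 0.21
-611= -611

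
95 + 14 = 109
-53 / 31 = -1.71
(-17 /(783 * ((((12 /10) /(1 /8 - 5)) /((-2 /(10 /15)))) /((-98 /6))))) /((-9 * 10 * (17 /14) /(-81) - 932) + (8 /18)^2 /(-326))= -185338335 /39909444112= -0.00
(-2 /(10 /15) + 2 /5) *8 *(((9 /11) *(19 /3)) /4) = -26.95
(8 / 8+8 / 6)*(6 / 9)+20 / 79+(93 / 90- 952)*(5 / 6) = -749549 / 948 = -790.66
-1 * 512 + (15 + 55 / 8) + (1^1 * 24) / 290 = -568449 / 1160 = -490.04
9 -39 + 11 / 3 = -79 / 3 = -26.33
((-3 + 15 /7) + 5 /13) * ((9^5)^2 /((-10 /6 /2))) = 899590375458 /455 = 1977121704.30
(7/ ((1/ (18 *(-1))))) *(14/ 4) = -441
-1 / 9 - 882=-7939 / 9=-882.11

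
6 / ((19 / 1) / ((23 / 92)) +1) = 6 / 77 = 0.08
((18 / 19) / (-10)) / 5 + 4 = 1891 / 475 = 3.98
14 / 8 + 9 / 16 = 37 / 16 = 2.31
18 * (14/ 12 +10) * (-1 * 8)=-1608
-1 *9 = -9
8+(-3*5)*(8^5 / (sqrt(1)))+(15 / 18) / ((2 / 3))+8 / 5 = -9830183 / 20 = -491509.15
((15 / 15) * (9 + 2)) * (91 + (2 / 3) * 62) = 1455.67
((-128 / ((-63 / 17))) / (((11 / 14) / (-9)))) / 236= -1088 / 649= -1.68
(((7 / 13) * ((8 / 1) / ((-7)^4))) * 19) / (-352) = -19 / 196196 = -0.00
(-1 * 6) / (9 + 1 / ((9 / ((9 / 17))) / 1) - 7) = -102 / 35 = -2.91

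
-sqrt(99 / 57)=-sqrt(627) / 19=-1.32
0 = 0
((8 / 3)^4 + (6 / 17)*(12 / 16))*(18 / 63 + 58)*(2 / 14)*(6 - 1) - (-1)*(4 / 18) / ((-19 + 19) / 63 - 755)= 43140694 / 20385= 2116.30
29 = 29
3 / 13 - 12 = -153 / 13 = -11.77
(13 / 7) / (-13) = -1 / 7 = -0.14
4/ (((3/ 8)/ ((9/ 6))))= 16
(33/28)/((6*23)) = 11/1288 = 0.01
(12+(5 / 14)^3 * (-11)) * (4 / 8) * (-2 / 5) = -2.30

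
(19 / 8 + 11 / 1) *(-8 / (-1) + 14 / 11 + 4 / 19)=106037 / 836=126.84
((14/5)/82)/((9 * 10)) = 7/18450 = 0.00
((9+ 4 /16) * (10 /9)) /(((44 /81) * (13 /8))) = 1665 /143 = 11.64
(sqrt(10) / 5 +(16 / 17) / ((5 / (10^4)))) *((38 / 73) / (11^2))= 38 *sqrt(10) / 44165 +1216000 / 150161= 8.10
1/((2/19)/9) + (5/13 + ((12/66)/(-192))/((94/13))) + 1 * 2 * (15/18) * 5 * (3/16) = 112844387/1290432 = 87.45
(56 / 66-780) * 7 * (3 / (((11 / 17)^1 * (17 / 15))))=-2699760 / 121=-22312.07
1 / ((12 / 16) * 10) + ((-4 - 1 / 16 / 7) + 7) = 5249 / 1680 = 3.12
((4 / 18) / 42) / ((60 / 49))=7 / 1620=0.00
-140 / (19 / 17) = -2380 / 19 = -125.26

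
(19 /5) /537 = 0.01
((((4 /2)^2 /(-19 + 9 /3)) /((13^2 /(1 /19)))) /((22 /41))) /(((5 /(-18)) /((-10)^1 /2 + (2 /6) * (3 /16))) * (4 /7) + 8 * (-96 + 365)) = -204057 /3026490905152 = -0.00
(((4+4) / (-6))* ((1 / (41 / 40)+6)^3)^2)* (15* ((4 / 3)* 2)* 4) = -350248410269655040 / 14250312723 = -24578296.43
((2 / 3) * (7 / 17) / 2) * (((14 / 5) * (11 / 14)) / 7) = 11 / 255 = 0.04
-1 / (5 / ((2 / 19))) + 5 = 473 / 95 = 4.98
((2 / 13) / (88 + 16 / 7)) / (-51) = -7 / 209508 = -0.00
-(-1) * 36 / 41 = 36 / 41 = 0.88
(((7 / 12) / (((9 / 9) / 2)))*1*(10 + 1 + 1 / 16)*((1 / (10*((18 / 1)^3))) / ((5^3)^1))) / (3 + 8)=413 / 2566080000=0.00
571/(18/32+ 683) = 9136/10937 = 0.84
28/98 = 2/7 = 0.29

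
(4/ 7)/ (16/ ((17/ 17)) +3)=4/ 133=0.03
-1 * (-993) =993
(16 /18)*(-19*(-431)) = 65512 /9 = 7279.11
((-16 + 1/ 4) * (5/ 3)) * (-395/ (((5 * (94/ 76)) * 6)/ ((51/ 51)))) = 52535/ 188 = 279.44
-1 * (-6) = 6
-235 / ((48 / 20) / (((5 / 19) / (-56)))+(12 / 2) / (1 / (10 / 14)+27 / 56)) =3096125 / 6686736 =0.46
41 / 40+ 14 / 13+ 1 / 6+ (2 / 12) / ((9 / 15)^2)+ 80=1161551 / 14040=82.73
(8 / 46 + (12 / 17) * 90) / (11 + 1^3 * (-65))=-12454 / 10557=-1.18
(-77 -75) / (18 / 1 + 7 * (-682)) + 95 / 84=116147 / 99876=1.16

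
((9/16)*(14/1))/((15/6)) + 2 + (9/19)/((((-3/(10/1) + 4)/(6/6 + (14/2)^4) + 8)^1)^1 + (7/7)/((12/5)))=150014789/28814260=5.21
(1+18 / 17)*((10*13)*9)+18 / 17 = 40968 / 17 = 2409.88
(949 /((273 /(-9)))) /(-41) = 219 /287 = 0.76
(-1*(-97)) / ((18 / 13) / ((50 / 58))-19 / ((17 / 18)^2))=-9110725 / 1849842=-4.93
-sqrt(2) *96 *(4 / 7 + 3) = -2400 *sqrt(2) / 7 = -484.87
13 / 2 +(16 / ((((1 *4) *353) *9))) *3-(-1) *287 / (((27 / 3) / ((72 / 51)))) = 1855151 / 36006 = 51.52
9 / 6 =3 / 2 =1.50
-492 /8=-123 /2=-61.50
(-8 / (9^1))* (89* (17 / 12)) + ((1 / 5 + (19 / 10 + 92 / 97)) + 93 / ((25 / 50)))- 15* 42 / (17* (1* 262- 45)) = 1060053293 / 13802130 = 76.80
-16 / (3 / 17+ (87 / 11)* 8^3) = -2992 / 757281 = -0.00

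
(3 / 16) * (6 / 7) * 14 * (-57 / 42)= -171 / 56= -3.05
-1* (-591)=591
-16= -16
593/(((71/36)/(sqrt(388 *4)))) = 85392 *sqrt(97)/71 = 11845.26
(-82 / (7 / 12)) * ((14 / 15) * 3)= -1968 / 5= -393.60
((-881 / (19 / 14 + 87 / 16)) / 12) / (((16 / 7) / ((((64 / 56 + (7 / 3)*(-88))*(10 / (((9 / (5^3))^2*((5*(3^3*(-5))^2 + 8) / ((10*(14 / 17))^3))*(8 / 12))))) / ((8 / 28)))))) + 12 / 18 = 708627020406062854 / 11828109094281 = 59910.42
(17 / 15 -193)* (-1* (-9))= -8634 / 5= -1726.80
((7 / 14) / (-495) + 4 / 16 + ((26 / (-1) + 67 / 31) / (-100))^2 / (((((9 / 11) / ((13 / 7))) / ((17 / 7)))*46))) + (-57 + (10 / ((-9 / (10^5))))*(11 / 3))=-407464.15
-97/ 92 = -1.05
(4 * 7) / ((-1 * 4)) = -7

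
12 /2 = 6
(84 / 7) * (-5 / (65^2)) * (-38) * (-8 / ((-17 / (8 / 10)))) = 14592 / 71825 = 0.20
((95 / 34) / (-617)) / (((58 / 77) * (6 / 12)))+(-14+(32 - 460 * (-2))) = 570636241 / 608362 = 937.99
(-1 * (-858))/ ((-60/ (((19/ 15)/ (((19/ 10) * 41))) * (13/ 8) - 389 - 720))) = 15604589/ 984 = 15858.32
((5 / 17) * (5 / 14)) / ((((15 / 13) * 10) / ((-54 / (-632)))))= 117 / 150416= 0.00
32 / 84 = 8 / 21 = 0.38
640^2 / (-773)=-409600 / 773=-529.88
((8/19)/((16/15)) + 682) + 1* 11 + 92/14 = 186191/266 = 699.97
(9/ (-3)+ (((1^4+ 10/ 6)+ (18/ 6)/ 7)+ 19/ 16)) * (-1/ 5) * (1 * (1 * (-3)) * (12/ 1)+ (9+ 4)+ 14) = 2.31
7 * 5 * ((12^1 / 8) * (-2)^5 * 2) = -3360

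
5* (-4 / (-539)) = 20 / 539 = 0.04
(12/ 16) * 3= 9/ 4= 2.25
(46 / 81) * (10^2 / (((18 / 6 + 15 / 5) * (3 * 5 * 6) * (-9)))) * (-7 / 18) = 805 / 177147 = 0.00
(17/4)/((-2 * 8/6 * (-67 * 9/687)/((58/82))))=112897/87904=1.28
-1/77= -0.01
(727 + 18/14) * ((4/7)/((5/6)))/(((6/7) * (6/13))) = 132548/105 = 1262.36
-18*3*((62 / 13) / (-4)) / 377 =837 / 4901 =0.17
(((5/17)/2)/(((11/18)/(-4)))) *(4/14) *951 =-261.54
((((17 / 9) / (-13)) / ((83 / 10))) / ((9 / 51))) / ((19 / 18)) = -0.09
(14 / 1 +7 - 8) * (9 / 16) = 117 / 16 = 7.31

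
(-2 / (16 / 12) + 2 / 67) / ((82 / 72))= -3546 / 2747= -1.29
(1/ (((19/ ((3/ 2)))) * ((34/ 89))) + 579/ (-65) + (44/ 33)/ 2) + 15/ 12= -854627/ 125970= -6.78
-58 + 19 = -39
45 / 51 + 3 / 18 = 107 / 102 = 1.05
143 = 143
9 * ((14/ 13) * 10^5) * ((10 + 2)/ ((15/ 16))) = 161280000/ 13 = 12406153.85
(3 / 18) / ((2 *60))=1 / 720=0.00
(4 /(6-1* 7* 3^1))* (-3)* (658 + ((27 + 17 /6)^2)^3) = 32894144144569 /58320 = 564028534.71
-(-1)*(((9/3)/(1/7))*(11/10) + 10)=331/10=33.10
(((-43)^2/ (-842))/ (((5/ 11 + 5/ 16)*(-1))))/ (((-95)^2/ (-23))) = -3742376/ 512935875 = -0.01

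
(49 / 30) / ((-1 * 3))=-49 / 90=-0.54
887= 887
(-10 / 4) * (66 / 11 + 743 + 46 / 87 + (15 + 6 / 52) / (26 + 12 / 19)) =-4292696165 / 2289144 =-1875.24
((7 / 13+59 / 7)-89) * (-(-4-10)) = -14566 / 13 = -1120.46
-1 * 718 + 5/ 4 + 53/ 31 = -715.04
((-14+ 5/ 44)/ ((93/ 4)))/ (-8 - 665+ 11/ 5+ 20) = 3055/ 3328842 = 0.00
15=15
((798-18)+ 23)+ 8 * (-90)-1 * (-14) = 97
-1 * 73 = -73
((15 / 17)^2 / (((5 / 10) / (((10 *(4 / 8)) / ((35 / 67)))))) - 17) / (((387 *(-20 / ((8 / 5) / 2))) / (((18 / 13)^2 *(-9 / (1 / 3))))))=-4122252 / 367528525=-0.01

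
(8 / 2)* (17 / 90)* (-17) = -578 / 45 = -12.84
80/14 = 40/7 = 5.71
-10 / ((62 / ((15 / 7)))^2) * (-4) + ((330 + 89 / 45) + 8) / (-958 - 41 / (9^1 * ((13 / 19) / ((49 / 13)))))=-104928068009 / 352058318605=-0.30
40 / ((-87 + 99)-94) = -20 / 41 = -0.49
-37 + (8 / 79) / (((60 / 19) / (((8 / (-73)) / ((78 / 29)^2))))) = -4868305801 / 131574105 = -37.00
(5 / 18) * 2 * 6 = 10 / 3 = 3.33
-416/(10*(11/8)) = -1664/55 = -30.25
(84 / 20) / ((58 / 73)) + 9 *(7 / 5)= 5187 / 290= 17.89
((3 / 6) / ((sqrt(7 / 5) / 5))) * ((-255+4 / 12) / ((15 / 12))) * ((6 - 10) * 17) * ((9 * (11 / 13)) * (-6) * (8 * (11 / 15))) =-603474432 * sqrt(35) / 455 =-7846599.75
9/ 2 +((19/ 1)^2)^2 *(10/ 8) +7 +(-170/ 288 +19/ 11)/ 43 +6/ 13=144252504049/ 885456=162913.24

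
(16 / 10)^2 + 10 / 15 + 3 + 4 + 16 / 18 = 2501 / 225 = 11.12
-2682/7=-383.14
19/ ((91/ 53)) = 1007/ 91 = 11.07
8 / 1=8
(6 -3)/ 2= 3/ 2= 1.50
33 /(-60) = -11 /20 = -0.55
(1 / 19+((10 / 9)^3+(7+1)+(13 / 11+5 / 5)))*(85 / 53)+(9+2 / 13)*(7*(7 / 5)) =56856129298 / 524883645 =108.32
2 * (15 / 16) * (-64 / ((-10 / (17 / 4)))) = 51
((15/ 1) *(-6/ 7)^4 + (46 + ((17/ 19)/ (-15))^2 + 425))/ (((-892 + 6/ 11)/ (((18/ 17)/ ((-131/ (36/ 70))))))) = 18500071563072/ 8281128529223375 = 0.00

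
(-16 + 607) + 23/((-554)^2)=181387379/306916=591.00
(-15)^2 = 225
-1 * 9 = -9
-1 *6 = -6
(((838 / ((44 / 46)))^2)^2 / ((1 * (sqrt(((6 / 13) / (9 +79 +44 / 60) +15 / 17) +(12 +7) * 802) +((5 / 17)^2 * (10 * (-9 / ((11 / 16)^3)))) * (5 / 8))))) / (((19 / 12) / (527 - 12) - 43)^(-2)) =3660836812839350008463841271931200 / 3370371106442472859661 +2992030087416776449225254885713 * sqrt(10897040185603) / 1103030543926627481343600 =10040503832405.99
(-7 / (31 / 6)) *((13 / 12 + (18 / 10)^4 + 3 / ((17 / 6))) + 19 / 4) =-7760179 / 329375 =-23.56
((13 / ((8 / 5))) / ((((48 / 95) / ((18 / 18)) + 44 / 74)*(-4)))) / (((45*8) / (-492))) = 1873495 / 742272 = 2.52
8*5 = 40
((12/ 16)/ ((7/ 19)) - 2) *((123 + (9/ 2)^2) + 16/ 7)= 4075/ 784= 5.20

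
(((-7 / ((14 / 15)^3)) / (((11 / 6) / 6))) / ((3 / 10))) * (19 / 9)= -106875 / 539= -198.28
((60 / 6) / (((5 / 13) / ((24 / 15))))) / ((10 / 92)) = 9568 / 25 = 382.72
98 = 98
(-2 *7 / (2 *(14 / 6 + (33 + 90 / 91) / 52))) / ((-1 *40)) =24843 / 424030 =0.06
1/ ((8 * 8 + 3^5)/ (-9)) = -9/ 307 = -0.03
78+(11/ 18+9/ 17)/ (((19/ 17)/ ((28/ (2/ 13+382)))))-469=-166050965/ 424764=-390.93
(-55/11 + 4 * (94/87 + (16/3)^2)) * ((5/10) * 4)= 59038/261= 226.20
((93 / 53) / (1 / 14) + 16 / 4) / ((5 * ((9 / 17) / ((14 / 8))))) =90083 / 4770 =18.89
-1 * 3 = -3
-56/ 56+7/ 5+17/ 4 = 93/ 20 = 4.65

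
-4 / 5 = -0.80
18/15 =6/5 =1.20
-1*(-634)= 634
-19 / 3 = -6.33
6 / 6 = 1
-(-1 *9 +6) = 3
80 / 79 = 1.01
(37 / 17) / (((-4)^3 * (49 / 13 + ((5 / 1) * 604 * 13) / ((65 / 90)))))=-481 / 768921152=-0.00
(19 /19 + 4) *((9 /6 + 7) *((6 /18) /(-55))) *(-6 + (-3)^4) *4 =-850 /11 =-77.27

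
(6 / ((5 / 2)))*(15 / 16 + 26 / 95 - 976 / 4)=-1107117 / 1900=-582.69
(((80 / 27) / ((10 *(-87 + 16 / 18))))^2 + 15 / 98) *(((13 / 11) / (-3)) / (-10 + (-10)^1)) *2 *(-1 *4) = -0.02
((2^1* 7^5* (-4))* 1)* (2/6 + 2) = -941192/3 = -313730.67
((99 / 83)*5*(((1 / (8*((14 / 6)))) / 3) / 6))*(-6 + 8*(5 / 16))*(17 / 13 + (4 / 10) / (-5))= -13167 / 172640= -0.08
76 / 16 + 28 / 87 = 1765 / 348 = 5.07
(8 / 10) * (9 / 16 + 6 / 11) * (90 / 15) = 117 / 22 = 5.32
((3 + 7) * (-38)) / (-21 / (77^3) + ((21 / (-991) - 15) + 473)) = -2456017102 / 2960009671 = -0.83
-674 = -674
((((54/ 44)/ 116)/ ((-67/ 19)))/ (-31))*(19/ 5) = 9747/ 26502520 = 0.00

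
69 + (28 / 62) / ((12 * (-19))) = 243839 / 3534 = 69.00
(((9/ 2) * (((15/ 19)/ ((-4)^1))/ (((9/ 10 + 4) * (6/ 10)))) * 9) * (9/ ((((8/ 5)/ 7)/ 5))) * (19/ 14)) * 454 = -517134375/ 1568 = -329805.09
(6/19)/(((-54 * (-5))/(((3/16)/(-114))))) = -1/519840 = -0.00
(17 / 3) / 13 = 17 / 39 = 0.44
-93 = -93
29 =29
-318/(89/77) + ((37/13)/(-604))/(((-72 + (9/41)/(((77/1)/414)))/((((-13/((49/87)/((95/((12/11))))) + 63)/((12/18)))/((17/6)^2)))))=-19326302881469397/70239713822096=-275.15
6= 6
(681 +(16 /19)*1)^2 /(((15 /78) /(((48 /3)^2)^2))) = 57195005870080 /361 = 158434919307.70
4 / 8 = 1 / 2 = 0.50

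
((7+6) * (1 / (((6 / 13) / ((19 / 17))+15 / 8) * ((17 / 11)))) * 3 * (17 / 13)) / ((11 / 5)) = 9880 / 1507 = 6.56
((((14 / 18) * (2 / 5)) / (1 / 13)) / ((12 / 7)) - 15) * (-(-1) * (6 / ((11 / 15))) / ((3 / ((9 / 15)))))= -3413 / 165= -20.68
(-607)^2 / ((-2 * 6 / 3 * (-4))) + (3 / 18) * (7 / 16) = 2210701 / 96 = 23028.14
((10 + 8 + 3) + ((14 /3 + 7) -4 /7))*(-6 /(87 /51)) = -22916 /203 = -112.89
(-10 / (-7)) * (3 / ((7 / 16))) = 480 / 49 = 9.80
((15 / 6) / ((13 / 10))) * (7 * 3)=40.38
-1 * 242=-242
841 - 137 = 704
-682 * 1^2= -682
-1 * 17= -17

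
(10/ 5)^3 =8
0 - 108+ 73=-35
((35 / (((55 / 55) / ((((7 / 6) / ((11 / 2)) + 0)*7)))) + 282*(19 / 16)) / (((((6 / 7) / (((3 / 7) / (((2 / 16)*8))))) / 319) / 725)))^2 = 4610554479927030625 / 2304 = 2001108715246107.04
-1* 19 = -19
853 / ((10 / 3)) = 2559 / 10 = 255.90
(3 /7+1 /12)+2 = 211 /84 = 2.51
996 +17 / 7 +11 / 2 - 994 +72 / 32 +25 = 1041 / 28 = 37.18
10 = 10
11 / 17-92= -1553 / 17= -91.35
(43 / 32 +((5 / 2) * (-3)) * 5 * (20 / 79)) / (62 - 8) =-20603 / 136512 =-0.15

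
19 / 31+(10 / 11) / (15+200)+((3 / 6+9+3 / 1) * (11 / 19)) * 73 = 294703587 / 557194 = 528.91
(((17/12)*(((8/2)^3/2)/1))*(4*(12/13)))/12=544/39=13.95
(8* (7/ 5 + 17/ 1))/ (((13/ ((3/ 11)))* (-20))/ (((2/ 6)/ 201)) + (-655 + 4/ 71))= -52256/ 204307805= -0.00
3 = 3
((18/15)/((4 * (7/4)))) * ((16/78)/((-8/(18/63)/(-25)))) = 20/637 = 0.03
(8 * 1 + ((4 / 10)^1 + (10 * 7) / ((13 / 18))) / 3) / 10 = 3943 / 975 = 4.04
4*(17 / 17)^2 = 4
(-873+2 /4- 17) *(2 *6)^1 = -10674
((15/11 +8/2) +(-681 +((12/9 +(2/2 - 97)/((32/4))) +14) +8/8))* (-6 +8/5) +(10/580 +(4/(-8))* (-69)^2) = 249364/435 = 573.25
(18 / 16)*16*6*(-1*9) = -972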